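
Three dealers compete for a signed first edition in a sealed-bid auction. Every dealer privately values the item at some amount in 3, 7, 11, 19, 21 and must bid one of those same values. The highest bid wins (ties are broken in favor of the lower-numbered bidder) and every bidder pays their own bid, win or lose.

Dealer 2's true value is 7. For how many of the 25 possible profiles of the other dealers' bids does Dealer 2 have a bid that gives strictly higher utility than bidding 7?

Others bid (3, 11): truth gives -7; bid 3 gives -3 > -7. Violating.
Others bid (3, 19): truth gives -7; bid 3 gives -3 > -7. Violating.
Others bid (3, 21): truth gives -7; bid 3 gives -3 > -7. Violating.
Others bid (7, 3): truth gives -7; bid 3 gives -3 > -7. Violating.
Others bid (3, 3): truth gives 0; no alternative beats it.
Others bid (3, 7): truth gives 0; no alternative beats it.
(Checking all 25 profiles: 23 have a profitable deviation, 2 do not.)

23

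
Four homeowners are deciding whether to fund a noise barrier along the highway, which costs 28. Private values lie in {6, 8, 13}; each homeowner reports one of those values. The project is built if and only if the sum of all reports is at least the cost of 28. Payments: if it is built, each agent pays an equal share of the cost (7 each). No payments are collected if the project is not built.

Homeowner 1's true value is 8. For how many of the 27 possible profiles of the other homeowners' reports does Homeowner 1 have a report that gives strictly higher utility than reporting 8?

Others report (6, 6, 6): truth gives 0; report 13 gives 1 > 0. Violating.
Others report (6, 6, 8): truth gives 1; no alternative beats it.
Others report (6, 6, 13): truth gives 1; no alternative beats it.
(Checking all 27 profiles: 1 has a profitable deviation, 26 do not.)

1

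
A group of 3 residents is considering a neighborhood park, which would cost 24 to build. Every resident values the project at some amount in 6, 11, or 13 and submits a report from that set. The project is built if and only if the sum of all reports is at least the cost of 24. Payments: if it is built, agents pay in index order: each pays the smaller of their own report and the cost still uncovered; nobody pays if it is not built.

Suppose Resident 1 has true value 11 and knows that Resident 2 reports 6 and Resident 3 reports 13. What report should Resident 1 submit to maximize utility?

Report 6: project built, pays 6, utility 11 - 6 = 5.
Report 11: project built, pays 11, utility 11 - 11 = 0.
Report 13: project built, pays 13, utility 11 - 13 = -2.
The best choice is 6 with utility 5.

6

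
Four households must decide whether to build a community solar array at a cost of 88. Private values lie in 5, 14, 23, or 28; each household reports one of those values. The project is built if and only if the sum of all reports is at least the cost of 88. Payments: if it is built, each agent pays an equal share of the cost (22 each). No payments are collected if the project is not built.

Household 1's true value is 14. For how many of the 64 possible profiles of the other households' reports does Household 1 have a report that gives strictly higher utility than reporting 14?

6

Others report (23, 23, 28): truth gives -8; report 5 gives 0 > -8. Violating.
Others report (23, 28, 23): truth gives -8; report 5 gives 0 > -8. Violating.
Others report (23, 28, 28): truth gives -8; report 5 gives 0 > -8. Violating.
Others report (28, 23, 23): truth gives -8; report 5 gives 0 > -8. Violating.
Others report (5, 5, 5): truth gives 0; no alternative beats it.
Others report (5, 5, 14): truth gives 0; no alternative beats it.
(Checking all 64 profiles: 6 have a profitable deviation, 58 do not.)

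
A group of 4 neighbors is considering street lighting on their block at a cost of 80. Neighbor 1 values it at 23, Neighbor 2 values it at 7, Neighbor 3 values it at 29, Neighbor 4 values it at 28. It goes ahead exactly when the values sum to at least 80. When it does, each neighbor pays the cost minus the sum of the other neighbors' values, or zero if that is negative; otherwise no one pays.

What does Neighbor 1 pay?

Total value 87 ≥ cost 80, so the project is built.
The other neighbors' values sum to 64.
Cost minus that sum is 80 - 64 = 16.

16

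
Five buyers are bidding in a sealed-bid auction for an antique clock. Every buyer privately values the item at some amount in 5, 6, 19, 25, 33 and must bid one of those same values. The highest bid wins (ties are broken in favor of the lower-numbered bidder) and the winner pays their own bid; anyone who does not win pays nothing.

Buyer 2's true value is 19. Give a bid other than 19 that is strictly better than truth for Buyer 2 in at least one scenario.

6

Suppose Buyer 1 bids 5, Buyer 3 bids 5, Buyer 4 bids 5 and Buyer 5 bids 5.
Bid 19: wins, pays 19, utility 19 - 19 = 0.
Bid 6: wins, pays 6, utility 19 - 6 = 13.
So bidding 6 beats truth here (13 > 0).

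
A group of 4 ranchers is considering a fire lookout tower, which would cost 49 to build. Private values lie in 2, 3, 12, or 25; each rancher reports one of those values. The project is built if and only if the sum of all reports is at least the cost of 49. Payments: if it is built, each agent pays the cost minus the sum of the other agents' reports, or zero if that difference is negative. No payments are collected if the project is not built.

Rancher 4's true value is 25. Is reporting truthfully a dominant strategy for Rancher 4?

Yes

Check each profile of the others' reports and compare truth against every alternative report.
Others report (12, 12, 12): truth gives 12, best alternative gives 0.
Others report (3, 3, 25): truth gives 7, best alternative gives 0.
Others report (3, 25, 3): truth gives 7, best alternative gives 0.
Others report (25, 3, 3): truth gives 7, best alternative gives 0.
Others report (2, 3, 25): truth gives 6, best alternative gives 0.
Others report (2, 25, 3): truth gives 6, best alternative gives 0.
(Remaining 58 profiles checked similarly; truth is weakly best in each.)
In every case the truthful report is at least as good as any alternative, so it is a dominant strategy.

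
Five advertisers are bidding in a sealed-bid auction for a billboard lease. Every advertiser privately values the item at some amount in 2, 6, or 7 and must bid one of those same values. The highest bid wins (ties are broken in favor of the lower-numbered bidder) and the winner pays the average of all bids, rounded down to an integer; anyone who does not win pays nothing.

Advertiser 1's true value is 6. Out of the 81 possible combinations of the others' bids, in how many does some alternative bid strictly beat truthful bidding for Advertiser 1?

Others bid (2, 2, 2, 7): truth gives 0; bid 7 gives 2 > 0. Violating.
Others bid (2, 2, 6, 7): truth gives 0; bid 7 gives 2 > 0. Violating.
Others bid (2, 2, 7, 2): truth gives 0; bid 7 gives 2 > 0. Violating.
Others bid (2, 2, 7, 6): truth gives 0; bid 7 gives 2 > 0. Violating.
Others bid (2, 2, 2, 2): truth gives 4; no alternative beats it.
Others bid (2, 2, 2, 6): truth gives 3; no alternative beats it.
(Checking all 81 profiles: 46 have a profitable deviation, 35 do not.)

46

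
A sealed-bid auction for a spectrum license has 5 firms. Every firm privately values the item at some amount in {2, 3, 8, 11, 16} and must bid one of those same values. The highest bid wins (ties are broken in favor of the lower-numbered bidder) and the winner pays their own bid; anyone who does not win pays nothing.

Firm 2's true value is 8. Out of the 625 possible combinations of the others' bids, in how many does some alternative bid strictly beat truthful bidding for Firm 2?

Others bid (2, 2, 2, 2): truth gives 0; bid 3 gives 5 > 0. Violating.
Others bid (2, 2, 2, 3): truth gives 0; bid 3 gives 5 > 0. Violating.
Others bid (2, 2, 3, 2): truth gives 0; bid 3 gives 5 > 0. Violating.
Others bid (2, 2, 3, 3): truth gives 0; bid 3 gives 5 > 0. Violating.
Others bid (2, 2, 2, 8): truth gives 0; no alternative beats it.
Others bid (2, 2, 2, 11): truth gives 0; no alternative beats it.
(Checking all 625 profiles: 8 have a profitable deviation, 617 do not.)

8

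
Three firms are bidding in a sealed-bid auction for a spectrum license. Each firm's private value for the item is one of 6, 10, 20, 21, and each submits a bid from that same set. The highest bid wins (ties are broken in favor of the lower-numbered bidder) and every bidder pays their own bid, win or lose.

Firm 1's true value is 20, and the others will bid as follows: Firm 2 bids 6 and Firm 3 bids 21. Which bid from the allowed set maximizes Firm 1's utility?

Bid 6: loses but pays 6, utility -6.
Bid 10: loses but pays 10, utility -10.
Bid 20: loses but pays 20, utility -20.
Bid 21: wins, pays 21, utility 20 - 21 = -1.
The best choice is 21 with utility -1.

21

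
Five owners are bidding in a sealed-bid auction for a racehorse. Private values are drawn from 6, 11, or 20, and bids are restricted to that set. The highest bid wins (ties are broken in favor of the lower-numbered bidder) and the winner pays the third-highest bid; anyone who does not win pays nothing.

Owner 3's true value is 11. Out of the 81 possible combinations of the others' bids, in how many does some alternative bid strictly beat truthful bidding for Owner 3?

4

Others bid (6, 6, 6, 20): truth gives 0; bid 20 gives 5 > 0. Violating.
Others bid (6, 6, 20, 6): truth gives 0; bid 20 gives 5 > 0. Violating.
Others bid (6, 11, 6, 6): truth gives 0; bid 20 gives 5 > 0. Violating.
Others bid (11, 6, 6, 6): truth gives 0; bid 20 gives 5 > 0. Violating.
Others bid (6, 6, 6, 6): truth gives 5; no alternative beats it.
Others bid (6, 6, 6, 11): truth gives 5; no alternative beats it.
(Checking all 81 profiles: 4 have a profitable deviation, 77 do not.)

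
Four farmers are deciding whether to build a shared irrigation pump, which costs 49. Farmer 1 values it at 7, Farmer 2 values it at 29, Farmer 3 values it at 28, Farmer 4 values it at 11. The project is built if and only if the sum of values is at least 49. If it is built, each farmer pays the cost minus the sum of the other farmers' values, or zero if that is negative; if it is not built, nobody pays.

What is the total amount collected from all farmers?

Total value 75 ≥ cost 49, so it is built.
Farmer 1: others sum to 68; max(0, 49 - 68) = 0.
Farmer 2: others sum to 46; max(0, 49 - 46) = 3.
Farmer 3: others sum to 47; max(0, 49 - 47) = 2.
Farmer 4: others sum to 64; max(0, 49 - 64) = 0.
Total collected = 0 + 3 + 2 + 0 = 5.

5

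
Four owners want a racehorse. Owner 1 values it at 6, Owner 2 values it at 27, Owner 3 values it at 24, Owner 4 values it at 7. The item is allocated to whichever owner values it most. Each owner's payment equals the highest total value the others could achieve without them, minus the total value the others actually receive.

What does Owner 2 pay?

Owner 2 has the highest value and receives the item.
Without Owner 2, the item would go to the next-highest value, 24, so the others could achieve 24.
With Owner 2 present and winning, the others receive nothing, so their total is 0.
Payment = 24 - 0 = 24.

24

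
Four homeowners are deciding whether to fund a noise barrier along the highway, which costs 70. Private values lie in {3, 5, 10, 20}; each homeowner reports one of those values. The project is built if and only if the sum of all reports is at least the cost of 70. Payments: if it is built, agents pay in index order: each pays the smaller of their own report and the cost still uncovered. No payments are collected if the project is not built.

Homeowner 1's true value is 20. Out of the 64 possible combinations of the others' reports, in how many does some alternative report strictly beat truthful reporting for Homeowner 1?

1

Others report (20, 20, 20): truth gives 0; report 10 gives 10 > 0. Violating.
Others report (3, 3, 3): truth gives 0; no alternative beats it.
Others report (3, 3, 5): truth gives 0; no alternative beats it.
(Checking all 64 profiles: 1 has a profitable deviation, 63 do not.)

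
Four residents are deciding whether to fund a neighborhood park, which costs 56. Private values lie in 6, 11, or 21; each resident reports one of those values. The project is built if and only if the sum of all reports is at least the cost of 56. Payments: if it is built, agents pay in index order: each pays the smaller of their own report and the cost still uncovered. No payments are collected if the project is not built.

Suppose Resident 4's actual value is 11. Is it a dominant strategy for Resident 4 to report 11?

Yes

Check each profile of the others' reports and compare truth against every alternative report.
Others report (21, 21, 21): truth gives 11, best alternative gives 11.
Others report (11, 21, 21): truth gives 8, best alternative gives 8.
Others report (21, 11, 21): truth gives 8, best alternative gives 8.
Others report (21, 21, 11): truth gives 8, best alternative gives 8.
Others report (6, 21, 21): truth gives 3, best alternative gives 3.
Others report (21, 6, 21): truth gives 3, best alternative gives 3.
(Remaining 21 profiles checked similarly; truth is weakly best in each.)
In every case the truthful report is at least as good as any alternative, so it is a dominant strategy.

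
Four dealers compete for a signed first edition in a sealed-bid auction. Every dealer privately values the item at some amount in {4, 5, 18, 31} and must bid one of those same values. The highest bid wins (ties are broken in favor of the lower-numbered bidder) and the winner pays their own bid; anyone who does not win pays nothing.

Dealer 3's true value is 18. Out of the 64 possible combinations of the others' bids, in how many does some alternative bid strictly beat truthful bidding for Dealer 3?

2

Others bid (4, 4, 4): truth gives 0; bid 5 gives 13 > 0. Violating.
Others bid (4, 4, 5): truth gives 0; bid 5 gives 13 > 0. Violating.
Others bid (4, 4, 18): truth gives 0; no alternative beats it.
Others bid (4, 4, 31): truth gives 0; no alternative beats it.
(Checking all 64 profiles: 2 have a profitable deviation, 62 do not.)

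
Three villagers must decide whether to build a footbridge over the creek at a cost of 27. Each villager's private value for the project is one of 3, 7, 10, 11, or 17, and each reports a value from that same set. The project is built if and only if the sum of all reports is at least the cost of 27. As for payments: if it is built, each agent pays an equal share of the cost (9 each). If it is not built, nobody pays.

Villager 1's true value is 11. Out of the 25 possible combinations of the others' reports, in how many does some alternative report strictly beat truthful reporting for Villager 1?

7

Others report (3, 7): truth gives 0; report 17 gives 2 > 0. Violating.
Others report (3, 10): truth gives 0; report 17 gives 2 > 0. Violating.
Others report (3, 11): truth gives 0; report 17 gives 2 > 0. Violating.
Others report (7, 3): truth gives 0; report 17 gives 2 > 0. Violating.
Others report (3, 3): truth gives 0; no alternative beats it.
Others report (3, 17): truth gives 2; no alternative beats it.
(Checking all 25 profiles: 7 have a profitable deviation, 18 do not.)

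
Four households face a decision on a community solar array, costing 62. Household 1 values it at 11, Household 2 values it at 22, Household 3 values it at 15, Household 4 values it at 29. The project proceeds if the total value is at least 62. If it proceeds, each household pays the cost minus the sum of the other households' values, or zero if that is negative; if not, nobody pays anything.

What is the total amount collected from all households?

Total value 77 ≥ cost 62, so it is built.
Household 1: others sum to 66; max(0, 62 - 66) = 0.
Household 2: others sum to 55; max(0, 62 - 55) = 7.
Household 3: others sum to 62; max(0, 62 - 62) = 0.
Household 4: others sum to 48; max(0, 62 - 48) = 14.
Total collected = 0 + 7 + 0 + 14 = 21.

21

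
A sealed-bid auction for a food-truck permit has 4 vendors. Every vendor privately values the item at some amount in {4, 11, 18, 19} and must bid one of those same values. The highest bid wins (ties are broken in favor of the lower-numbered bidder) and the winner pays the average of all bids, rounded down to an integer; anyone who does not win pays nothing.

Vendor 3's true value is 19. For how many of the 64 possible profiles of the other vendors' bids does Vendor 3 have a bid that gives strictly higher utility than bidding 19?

Others bid (4, 4, 4): truth gives 12; bid 11 gives 14 > 12. Violating.
Others bid (4, 4, 11): truth gives 10; bid 11 gives 12 > 10. Violating.
Others bid (4, 11, 18): truth gives 6; bid 18 gives 7 > 6. Violating.
Others bid (11, 4, 18): truth gives 6; bid 18 gives 7 > 6. Violating.
Others bid (4, 4, 18): truth gives 8; no alternative beats it.
Others bid (4, 4, 19): truth gives 8; no alternative beats it.
(Checking all 64 profiles: 5 have a profitable deviation, 59 do not.)

5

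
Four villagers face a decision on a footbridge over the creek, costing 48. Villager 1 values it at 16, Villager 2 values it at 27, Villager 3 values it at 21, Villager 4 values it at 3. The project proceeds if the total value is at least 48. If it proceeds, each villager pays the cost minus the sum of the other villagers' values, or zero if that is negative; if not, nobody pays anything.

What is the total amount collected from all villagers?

Total value 67 ≥ cost 48, so it is built.
Villager 1: others sum to 51; max(0, 48 - 51) = 0.
Villager 2: others sum to 40; max(0, 48 - 40) = 8.
Villager 3: others sum to 46; max(0, 48 - 46) = 2.
Villager 4: others sum to 64; max(0, 48 - 64) = 0.
Total collected = 0 + 8 + 2 + 0 = 10.

10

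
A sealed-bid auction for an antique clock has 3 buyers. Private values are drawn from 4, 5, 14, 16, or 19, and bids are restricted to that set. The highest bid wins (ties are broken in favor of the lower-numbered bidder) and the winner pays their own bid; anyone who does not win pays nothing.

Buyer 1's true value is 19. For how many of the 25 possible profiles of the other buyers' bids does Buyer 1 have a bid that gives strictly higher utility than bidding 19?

Others bid (4, 4): truth gives 0; bid 4 gives 15 > 0. Violating.
Others bid (4, 5): truth gives 0; bid 5 gives 14 > 0. Violating.
Others bid (4, 14): truth gives 0; bid 14 gives 5 > 0. Violating.
Others bid (4, 16): truth gives 0; bid 16 gives 3 > 0. Violating.
Others bid (4, 19): truth gives 0; no alternative beats it.
Others bid (5, 19): truth gives 0; no alternative beats it.
(Checking all 25 profiles: 16 have a profitable deviation, 9 do not.)

16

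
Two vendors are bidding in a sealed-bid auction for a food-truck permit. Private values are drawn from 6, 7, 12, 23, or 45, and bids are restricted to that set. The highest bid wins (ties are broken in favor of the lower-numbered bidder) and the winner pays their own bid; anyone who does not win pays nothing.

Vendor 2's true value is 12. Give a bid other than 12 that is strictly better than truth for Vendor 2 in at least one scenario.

7

Suppose Vendor 1 bids 6.
Bid 12: wins, pays 12, utility 12 - 12 = 0.
Bid 7: wins, pays 7, utility 12 - 7 = 5.
So bidding 7 beats truth here (5 > 0).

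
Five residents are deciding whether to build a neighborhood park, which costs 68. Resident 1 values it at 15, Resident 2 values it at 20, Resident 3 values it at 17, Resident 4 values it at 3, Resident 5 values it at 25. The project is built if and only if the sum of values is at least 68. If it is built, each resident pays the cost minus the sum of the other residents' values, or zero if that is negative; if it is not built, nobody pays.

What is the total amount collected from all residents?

Total value 80 ≥ cost 68, so it is built.
Resident 1: others sum to 65; max(0, 68 - 65) = 3.
Resident 2: others sum to 60; max(0, 68 - 60) = 8.
Resident 3: others sum to 63; max(0, 68 - 63) = 5.
Resident 4: others sum to 77; max(0, 68 - 77) = 0.
Resident 5: others sum to 55; max(0, 68 - 55) = 13.
Total collected = 3 + 8 + 5 + 0 + 13 = 29.

29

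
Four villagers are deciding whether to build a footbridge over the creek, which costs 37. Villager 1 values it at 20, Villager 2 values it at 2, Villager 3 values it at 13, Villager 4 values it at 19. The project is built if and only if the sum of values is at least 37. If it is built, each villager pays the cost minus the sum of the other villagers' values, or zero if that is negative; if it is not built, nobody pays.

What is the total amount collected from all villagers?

Total value 54 ≥ cost 37, so it is built.
Villager 1: others sum to 34; max(0, 37 - 34) = 3.
Villager 2: others sum to 52; max(0, 37 - 52) = 0.
Villager 3: others sum to 41; max(0, 37 - 41) = 0.
Villager 4: others sum to 35; max(0, 37 - 35) = 2.
Total collected = 3 + 0 + 0 + 2 = 5.

5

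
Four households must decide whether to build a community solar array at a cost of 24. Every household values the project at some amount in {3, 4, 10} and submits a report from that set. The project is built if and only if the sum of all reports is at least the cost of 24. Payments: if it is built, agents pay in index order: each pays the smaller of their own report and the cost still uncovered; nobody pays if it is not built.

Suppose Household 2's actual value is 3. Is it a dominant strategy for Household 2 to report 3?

Yes

Check each profile of the others' reports and compare truth against every alternative report.
Others report (3, 10, 10): truth gives 0, best alternative gives -1.
Others report (4, 10, 10): truth gives 0, best alternative gives -1.
Others report (10, 3, 10): truth gives 0, best alternative gives -1.
Others report (10, 4, 10): truth gives 0, best alternative gives -1.
Others report (10, 10, 3): truth gives 0, best alternative gives -1.
Others report (10, 10, 4): truth gives 0, best alternative gives -1.
(Remaining 21 profiles checked similarly; truth is weakly best in each.)
In every case the truthful report is at least as good as any alternative, so it is a dominant strategy.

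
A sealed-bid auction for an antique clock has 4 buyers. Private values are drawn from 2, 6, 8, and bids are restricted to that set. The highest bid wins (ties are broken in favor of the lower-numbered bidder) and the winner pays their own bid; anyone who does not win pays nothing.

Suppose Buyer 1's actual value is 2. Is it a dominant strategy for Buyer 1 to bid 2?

Check each profile of the others' bids and compare truth against every alternative bid.
Others bid (2, 2, 2): truth gives 0, best alternative gives -4.
Others bid (2, 2, 6): truth gives 0, best alternative gives -4.
Others bid (2, 6, 2): truth gives 0, best alternative gives -4.
Others bid (2, 6, 6): truth gives 0, best alternative gives -4.
Others bid (6, 2, 2): truth gives 0, best alternative gives -4.
Others bid (6, 2, 6): truth gives 0, best alternative gives -4.
(Remaining 21 profiles checked similarly; truth is weakly best in each.)
In every case the truthful bid is at least as good as any alternative, so it is a dominant strategy.

Yes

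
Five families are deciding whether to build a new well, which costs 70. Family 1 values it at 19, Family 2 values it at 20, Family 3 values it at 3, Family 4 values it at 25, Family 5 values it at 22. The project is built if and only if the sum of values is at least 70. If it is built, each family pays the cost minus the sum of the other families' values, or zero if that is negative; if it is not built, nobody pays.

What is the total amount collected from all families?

10

Total value 89 ≥ cost 70, so it is built.
Family 1: others sum to 70; max(0, 70 - 70) = 0.
Family 2: others sum to 69; max(0, 70 - 69) = 1.
Family 3: others sum to 86; max(0, 70 - 86) = 0.
Family 4: others sum to 64; max(0, 70 - 64) = 6.
Family 5: others sum to 67; max(0, 70 - 67) = 3.
Total collected = 0 + 1 + 0 + 6 + 3 = 10.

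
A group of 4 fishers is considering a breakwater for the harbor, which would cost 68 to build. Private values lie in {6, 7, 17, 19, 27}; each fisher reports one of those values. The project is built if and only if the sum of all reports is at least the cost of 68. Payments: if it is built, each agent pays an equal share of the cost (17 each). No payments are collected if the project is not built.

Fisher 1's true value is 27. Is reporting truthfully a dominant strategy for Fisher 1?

Check each profile of the others' reports and compare truth against every alternative report.
Others report (6, 17, 19): truth gives 10, best alternative gives 0.
Others report (6, 19, 17): truth gives 10, best alternative gives 0.
Others report (6, 19, 19): truth gives 10, best alternative gives 0.
Others report (7, 7, 27): truth gives 10, best alternative gives 0.
Others report (7, 17, 17): truth gives 10, best alternative gives 0.
Others report (7, 17, 19): truth gives 10, best alternative gives 0.
(Remaining 119 profiles checked similarly; truth is weakly best in each.)
In every case the truthful report is at least as good as any alternative, so it is a dominant strategy.

Yes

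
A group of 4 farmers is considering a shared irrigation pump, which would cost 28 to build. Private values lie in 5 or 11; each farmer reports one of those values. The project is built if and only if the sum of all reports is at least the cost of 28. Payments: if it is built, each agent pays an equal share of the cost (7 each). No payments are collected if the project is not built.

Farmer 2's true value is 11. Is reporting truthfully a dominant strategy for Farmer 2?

Yes

Check each profile of the others' reports and compare truth against every alternative report.
Others report (5, 5, 11): truth gives 4, best alternative gives 0.
Others report (5, 11, 5): truth gives 4, best alternative gives 0.
Others report (11, 5, 5): truth gives 4, best alternative gives 0.
Others report (5, 11, 11): truth gives 4, best alternative gives 4.
Others report (11, 5, 11): truth gives 4, best alternative gives 4.
Others report (11, 11, 5): truth gives 4, best alternative gives 4.
(Remaining 2 profiles checked similarly; truth is weakly best in each.)
In every case the truthful report is at least as good as any alternative, so it is a dominant strategy.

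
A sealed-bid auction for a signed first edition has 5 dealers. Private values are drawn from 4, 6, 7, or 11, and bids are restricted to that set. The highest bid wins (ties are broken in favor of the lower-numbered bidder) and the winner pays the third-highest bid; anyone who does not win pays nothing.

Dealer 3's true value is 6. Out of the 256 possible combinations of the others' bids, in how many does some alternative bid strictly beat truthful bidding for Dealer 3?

Others bid (4, 4, 4, 7): truth gives 0; bid 7 gives 2 > 0. Violating.
Others bid (4, 4, 4, 11): truth gives 0; bid 11 gives 2 > 0. Violating.
Others bid (4, 4, 7, 4): truth gives 0; bid 7 gives 2 > 0. Violating.
Others bid (4, 4, 11, 4): truth gives 0; bid 11 gives 2 > 0. Violating.
Others bid (4, 4, 4, 4): truth gives 2; no alternative beats it.
Others bid (4, 4, 4, 6): truth gives 2; no alternative beats it.
(Checking all 256 profiles: 8 have a profitable deviation, 248 do not.)

8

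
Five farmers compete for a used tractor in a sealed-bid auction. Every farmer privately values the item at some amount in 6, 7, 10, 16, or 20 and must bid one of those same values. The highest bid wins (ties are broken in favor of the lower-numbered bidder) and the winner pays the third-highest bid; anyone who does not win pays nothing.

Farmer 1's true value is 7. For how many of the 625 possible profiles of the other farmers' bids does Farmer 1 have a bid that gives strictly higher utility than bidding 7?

Others bid (6, 6, 6, 10): truth gives 0; bid 10 gives 1 > 0. Violating.
Others bid (6, 6, 6, 16): truth gives 0; bid 16 gives 1 > 0. Violating.
Others bid (6, 6, 6, 20): truth gives 0; bid 20 gives 1 > 0. Violating.
Others bid (6, 6, 10, 6): truth gives 0; bid 10 gives 1 > 0. Violating.
Others bid (6, 6, 6, 6): truth gives 1; no alternative beats it.
Others bid (6, 6, 6, 7): truth gives 1; no alternative beats it.
(Checking all 625 profiles: 12 have a profitable deviation, 613 do not.)

12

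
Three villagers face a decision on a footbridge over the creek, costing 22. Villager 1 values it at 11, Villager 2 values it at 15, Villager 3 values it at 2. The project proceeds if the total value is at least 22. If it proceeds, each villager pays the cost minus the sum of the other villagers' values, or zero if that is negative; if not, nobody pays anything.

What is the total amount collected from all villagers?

14

Total value 28 ≥ cost 22, so it is built.
Villager 1: others sum to 17; max(0, 22 - 17) = 5.
Villager 2: others sum to 13; max(0, 22 - 13) = 9.
Villager 3: others sum to 26; max(0, 22 - 26) = 0.
Total collected = 5 + 9 + 0 = 14.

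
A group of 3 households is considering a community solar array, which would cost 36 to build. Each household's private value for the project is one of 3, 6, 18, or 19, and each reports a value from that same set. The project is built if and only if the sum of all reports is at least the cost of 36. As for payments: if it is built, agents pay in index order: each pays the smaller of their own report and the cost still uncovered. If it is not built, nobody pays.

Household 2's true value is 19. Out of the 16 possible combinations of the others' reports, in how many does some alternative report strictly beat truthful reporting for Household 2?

8

Others report (3, 18): truth gives 0; report 18 gives 1 > 0. Violating.
Others report (3, 19): truth gives 0; report 18 gives 1 > 0. Violating.
Others report (6, 18): truth gives 0; report 18 gives 1 > 0. Violating.
Others report (6, 19): truth gives 0; report 18 gives 1 > 0. Violating.
Others report (3, 3): truth gives 0; no alternative beats it.
Others report (3, 6): truth gives 0; no alternative beats it.
(Checking all 16 profiles: 8 have a profitable deviation, 8 do not.)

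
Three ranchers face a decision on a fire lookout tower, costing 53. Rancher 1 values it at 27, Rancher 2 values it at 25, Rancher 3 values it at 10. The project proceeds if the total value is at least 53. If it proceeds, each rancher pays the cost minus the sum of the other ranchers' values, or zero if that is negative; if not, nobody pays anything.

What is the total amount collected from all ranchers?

35

Total value 62 ≥ cost 53, so it is built.
Rancher 1: others sum to 35; max(0, 53 - 35) = 18.
Rancher 2: others sum to 37; max(0, 53 - 37) = 16.
Rancher 3: others sum to 52; max(0, 53 - 52) = 1.
Total collected = 18 + 16 + 1 = 35.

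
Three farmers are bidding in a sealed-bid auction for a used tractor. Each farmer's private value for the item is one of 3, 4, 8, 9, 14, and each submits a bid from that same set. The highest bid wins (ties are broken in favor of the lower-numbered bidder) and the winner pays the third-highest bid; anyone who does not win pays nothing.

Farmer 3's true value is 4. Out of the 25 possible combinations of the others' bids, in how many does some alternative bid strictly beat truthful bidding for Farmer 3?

Others bid (3, 4): truth gives 0; bid 8 gives 1 > 0. Violating.
Others bid (3, 8): truth gives 0; bid 9 gives 1 > 0. Violating.
Others bid (3, 9): truth gives 0; bid 14 gives 1 > 0. Violating.
Others bid (4, 3): truth gives 0; bid 8 gives 1 > 0. Violating.
Others bid (3, 3): truth gives 1; no alternative beats it.
Others bid (3, 14): truth gives 0; no alternative beats it.
(Checking all 25 profiles: 6 have a profitable deviation, 19 do not.)

6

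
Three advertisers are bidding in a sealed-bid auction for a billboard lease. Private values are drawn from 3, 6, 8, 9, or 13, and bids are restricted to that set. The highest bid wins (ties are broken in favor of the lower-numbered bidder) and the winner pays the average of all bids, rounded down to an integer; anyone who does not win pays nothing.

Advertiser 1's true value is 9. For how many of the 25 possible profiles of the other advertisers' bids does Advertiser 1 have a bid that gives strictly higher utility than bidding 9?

4

Others bid (3, 3): truth gives 4; bid 3 gives 6 > 4. Violating.
Others bid (3, 6): truth gives 3; bid 6 gives 4 > 3. Violating.
Others bid (6, 3): truth gives 3; bid 6 gives 4 > 3. Violating.
Others bid (6, 6): truth gives 2; bid 6 gives 3 > 2. Violating.
Others bid (3, 8): truth gives 3; no alternative beats it.
Others bid (3, 9): truth gives 2; no alternative beats it.
(Checking all 25 profiles: 4 have a profitable deviation, 21 do not.)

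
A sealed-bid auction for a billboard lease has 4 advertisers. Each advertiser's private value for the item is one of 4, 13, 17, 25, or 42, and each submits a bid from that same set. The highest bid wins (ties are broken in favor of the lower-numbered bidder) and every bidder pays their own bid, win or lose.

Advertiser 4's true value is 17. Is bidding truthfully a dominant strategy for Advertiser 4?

No

Consider the case where Advertiser 1 bids 4, Advertiser 2 bids 4 and Advertiser 3 bids 4.
Truthful bid 17: wins, pays 17, utility 17 - 17 = 0.
Bid 13 instead: wins, pays 13, utility 17 - 13 = 4.
Since 4 > 0, bidding 13 is strictly better here, so truthful bidding is not dominant.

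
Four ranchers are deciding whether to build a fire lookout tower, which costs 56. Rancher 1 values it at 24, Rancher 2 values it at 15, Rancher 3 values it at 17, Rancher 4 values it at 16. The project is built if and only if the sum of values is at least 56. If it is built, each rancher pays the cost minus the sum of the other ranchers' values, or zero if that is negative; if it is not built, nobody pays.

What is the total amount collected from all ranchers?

9

Total value 72 ≥ cost 56, so it is built.
Rancher 1: others sum to 48; max(0, 56 - 48) = 8.
Rancher 2: others sum to 57; max(0, 56 - 57) = 0.
Rancher 3: others sum to 55; max(0, 56 - 55) = 1.
Rancher 4: others sum to 56; max(0, 56 - 56) = 0.
Total collected = 8 + 0 + 1 + 0 = 9.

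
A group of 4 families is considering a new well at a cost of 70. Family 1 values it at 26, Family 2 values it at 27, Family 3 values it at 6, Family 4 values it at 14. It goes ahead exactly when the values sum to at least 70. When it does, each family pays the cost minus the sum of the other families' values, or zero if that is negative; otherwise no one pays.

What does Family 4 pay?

Total value 73 ≥ cost 70, so the project is built.
The other families' values sum to 59.
Cost minus that sum is 70 - 59 = 11.

11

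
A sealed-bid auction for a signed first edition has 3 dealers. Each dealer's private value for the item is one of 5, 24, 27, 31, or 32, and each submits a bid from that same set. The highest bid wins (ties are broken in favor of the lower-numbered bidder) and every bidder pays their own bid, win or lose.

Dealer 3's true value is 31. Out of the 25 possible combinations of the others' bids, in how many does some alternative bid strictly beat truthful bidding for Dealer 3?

Others bid (5, 5): truth gives 0; bid 24 gives 7 > 0. Violating.
Others bid (5, 24): truth gives 0; bid 27 gives 4 > 0. Violating.
Others bid (5, 31): truth gives -31; bid 32 gives -1 > -31. Violating.
Others bid (5, 32): truth gives -31; bid 5 gives -5 > -31. Violating.
Others bid (5, 27): truth gives 0; no alternative beats it.
Others bid (24, 27): truth gives 0; no alternative beats it.
(Checking all 25 profiles: 20 have a profitable deviation, 5 do not.)

20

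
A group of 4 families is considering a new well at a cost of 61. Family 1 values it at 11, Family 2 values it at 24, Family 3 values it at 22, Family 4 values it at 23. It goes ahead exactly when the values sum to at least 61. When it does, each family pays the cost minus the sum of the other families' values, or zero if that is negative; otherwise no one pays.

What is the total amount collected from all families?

12

Total value 80 ≥ cost 61, so it is built.
Family 1: others sum to 69; max(0, 61 - 69) = 0.
Family 2: others sum to 56; max(0, 61 - 56) = 5.
Family 3: others sum to 58; max(0, 61 - 58) = 3.
Family 4: others sum to 57; max(0, 61 - 57) = 4.
Total collected = 0 + 5 + 3 + 4 = 12.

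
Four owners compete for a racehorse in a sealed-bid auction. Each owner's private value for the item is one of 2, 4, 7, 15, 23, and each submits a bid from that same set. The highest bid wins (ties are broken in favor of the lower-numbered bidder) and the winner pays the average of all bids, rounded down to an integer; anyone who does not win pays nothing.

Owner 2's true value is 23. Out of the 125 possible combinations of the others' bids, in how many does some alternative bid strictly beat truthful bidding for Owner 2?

Others bid (2, 2, 2): truth gives 16; bid 4 gives 21 > 16. Violating.
Others bid (2, 2, 4): truth gives 16; bid 4 gives 20 > 16. Violating.
Others bid (2, 2, 7): truth gives 15; bid 7 gives 19 > 15. Violating.
Others bid (2, 2, 15): truth gives 13; bid 15 gives 15 > 13. Violating.
Others bid (2, 2, 23): truth gives 11; no alternative beats it.
Others bid (2, 4, 23): truth gives 10; no alternative beats it.
(Checking all 125 profiles: 48 have a profitable deviation, 77 do not.)

48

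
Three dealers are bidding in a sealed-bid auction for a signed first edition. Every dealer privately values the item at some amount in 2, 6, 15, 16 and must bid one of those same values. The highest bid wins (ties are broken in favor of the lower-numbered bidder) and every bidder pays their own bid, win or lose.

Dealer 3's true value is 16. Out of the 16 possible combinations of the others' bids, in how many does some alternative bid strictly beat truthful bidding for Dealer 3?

Others bid (2, 2): truth gives 0; bid 6 gives 10 > 0. Violating.
Others bid (2, 6): truth gives 0; bid 15 gives 1 > 0. Violating.
Others bid (2, 16): truth gives -16; bid 2 gives -2 > -16. Violating.
Others bid (6, 2): truth gives 0; bid 15 gives 1 > 0. Violating.
Others bid (2, 15): truth gives 0; no alternative beats it.
Others bid (6, 15): truth gives 0; no alternative beats it.
(Checking all 16 profiles: 11 have a profitable deviation, 5 do not.)

11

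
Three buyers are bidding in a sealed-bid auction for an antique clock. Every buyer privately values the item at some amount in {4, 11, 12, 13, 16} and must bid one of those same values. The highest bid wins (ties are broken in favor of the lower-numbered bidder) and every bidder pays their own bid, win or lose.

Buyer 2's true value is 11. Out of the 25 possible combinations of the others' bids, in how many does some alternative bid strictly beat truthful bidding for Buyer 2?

Others bid (4, 12): truth gives -11; bid 12 gives -1 > -11. Violating.
Others bid (4, 13): truth gives -11; bid 13 gives -2 > -11. Violating.
Others bid (4, 16): truth gives -11; bid 4 gives -4 > -11. Violating.
Others bid (11, 4): truth gives -11; bid 12 gives -1 > -11. Violating.
Others bid (4, 4): truth gives 0; no alternative beats it.
Others bid (4, 11): truth gives 0; no alternative beats it.
(Checking all 25 profiles: 23 have a profitable deviation, 2 do not.)

23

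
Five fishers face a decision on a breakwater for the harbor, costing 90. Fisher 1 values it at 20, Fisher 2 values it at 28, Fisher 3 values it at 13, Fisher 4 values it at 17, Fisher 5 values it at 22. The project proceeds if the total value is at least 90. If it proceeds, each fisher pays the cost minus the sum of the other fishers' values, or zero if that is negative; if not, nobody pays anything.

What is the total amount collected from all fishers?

Total value 100 ≥ cost 90, so it is built.
Fisher 1: others sum to 80; max(0, 90 - 80) = 10.
Fisher 2: others sum to 72; max(0, 90 - 72) = 18.
Fisher 3: others sum to 87; max(0, 90 - 87) = 3.
Fisher 4: others sum to 83; max(0, 90 - 83) = 7.
Fisher 5: others sum to 78; max(0, 90 - 78) = 12.
Total collected = 10 + 18 + 3 + 7 + 12 = 50.

50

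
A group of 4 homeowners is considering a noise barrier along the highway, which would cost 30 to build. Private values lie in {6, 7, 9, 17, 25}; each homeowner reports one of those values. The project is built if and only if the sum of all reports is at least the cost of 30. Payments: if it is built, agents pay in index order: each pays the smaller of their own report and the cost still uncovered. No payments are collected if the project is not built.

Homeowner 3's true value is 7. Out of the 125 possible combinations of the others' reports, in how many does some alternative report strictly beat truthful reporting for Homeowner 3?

Others report (6, 6, 17): truth gives 0; report 6 gives 1 > 0. Violating.
Others report (6, 6, 25): truth gives 0; report 6 gives 1 > 0. Violating.
Others report (6, 7, 17): truth gives 0; report 6 gives 1 > 0. Violating.
Others report (6, 7, 25): truth gives 0; report 6 gives 1 > 0. Violating.
Others report (6, 6, 6): truth gives 0; no alternative beats it.
Others report (6, 6, 7): truth gives 0; no alternative beats it.
(Checking all 125 profiles: 35 have a profitable deviation, 90 do not.)

35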